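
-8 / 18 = -0.44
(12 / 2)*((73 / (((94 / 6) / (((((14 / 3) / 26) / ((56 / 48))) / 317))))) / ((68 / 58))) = 38106/3292679 = 0.01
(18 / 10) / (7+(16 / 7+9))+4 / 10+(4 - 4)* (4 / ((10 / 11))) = 319/640 = 0.50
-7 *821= -5747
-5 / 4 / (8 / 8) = -5/4 = -1.25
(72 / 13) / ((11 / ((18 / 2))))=4.53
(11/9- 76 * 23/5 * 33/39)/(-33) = 8.93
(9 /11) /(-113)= -9/1243 = -0.01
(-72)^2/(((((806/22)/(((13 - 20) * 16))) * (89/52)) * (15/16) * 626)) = -68124672/4317835 = -15.78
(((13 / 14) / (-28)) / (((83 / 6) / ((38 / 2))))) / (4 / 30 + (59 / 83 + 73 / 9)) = -33345/6555808 = -0.01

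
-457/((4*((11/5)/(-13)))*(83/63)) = 1871415/3652 = 512.44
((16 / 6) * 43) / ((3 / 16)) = 5504/9 = 611.56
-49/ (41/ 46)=-2254/41 = -54.98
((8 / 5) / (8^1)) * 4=4/5 = 0.80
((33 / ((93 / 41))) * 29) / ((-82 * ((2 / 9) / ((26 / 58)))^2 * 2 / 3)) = -451737/14384 = -31.41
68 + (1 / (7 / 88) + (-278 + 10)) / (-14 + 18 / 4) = 12620/133 = 94.89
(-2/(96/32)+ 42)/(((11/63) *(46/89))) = 115878/253 = 458.02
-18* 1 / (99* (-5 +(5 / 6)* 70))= -3/880 = 0.00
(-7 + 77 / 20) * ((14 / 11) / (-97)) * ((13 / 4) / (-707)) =-819/4310680 = 0.00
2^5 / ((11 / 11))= 32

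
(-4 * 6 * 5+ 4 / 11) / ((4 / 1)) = -329/11 = -29.91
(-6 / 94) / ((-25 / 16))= 48/1175 = 0.04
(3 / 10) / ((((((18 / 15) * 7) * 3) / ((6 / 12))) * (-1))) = -1/168 = -0.01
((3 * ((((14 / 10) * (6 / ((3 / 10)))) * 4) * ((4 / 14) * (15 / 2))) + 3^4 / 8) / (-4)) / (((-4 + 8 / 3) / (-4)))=-17523/32 = -547.59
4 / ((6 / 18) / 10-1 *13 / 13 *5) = -120/149 = -0.81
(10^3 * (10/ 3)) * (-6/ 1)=-20000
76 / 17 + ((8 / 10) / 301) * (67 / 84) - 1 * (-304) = 165737759/537285 = 308.47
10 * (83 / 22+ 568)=62895/11 = 5717.73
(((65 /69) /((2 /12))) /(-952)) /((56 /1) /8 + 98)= -13/229908 = 0.00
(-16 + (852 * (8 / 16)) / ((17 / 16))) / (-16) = -409/17 = -24.06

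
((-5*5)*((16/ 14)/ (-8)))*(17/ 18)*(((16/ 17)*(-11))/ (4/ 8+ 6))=-4400/819 = -5.37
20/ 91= 0.22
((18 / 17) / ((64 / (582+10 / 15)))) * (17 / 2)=1311/16 = 81.94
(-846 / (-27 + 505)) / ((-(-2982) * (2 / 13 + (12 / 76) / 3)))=-11609/4038622 = 0.00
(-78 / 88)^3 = -59319/85184 = -0.70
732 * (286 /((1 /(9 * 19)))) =35799192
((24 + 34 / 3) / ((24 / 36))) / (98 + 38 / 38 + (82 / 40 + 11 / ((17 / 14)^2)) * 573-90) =5780/595269 = 0.01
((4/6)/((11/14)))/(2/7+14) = 49/825 = 0.06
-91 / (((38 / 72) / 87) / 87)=-24796044/19 = -1305054.95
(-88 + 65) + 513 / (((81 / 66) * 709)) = -15889/709 = -22.41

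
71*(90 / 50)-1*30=489/5 = 97.80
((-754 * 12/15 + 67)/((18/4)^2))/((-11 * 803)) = 10724/3577365 = 0.00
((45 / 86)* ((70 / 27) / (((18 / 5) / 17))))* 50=371875/1161 = 320.31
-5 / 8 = -0.62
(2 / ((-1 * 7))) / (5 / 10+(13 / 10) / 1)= -10/63 = -0.16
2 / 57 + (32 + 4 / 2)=1940/57 = 34.04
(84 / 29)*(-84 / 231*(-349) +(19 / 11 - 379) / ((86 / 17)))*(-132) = -24951024/1247 = -20008.84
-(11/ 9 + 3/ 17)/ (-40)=0.03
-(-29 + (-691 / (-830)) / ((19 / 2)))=227974/7885 = 28.91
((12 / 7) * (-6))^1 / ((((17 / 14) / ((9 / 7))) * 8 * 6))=-27/119 = -0.23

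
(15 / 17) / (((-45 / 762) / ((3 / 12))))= -127/34 = -3.74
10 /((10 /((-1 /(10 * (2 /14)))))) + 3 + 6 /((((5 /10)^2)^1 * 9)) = 149/30 = 4.97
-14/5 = -2.80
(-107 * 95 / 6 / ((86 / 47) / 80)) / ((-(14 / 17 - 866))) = -40609175/474333 = -85.61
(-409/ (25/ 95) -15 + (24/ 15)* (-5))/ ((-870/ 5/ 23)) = 90689/435 = 208.48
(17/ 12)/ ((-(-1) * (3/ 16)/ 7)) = 476/9 = 52.89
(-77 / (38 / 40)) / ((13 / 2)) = -3080/247 = -12.47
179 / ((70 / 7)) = 179/10 = 17.90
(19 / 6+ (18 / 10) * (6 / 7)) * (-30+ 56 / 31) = -432193/3255 = -132.78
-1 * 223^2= -49729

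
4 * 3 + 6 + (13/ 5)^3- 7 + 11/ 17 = 62099/2125 = 29.22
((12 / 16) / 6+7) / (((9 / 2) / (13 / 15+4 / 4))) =133/45 = 2.96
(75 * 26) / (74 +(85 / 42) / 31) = 26.33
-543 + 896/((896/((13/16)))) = -8675/16 = -542.19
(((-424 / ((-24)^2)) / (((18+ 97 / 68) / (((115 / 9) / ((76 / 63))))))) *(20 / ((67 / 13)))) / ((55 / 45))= -47144825/36995926 = -1.27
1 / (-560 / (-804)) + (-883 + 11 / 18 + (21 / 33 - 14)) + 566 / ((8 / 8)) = -4550471/13860 = -328.32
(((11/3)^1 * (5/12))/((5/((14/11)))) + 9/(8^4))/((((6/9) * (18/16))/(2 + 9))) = 158587/27648 = 5.74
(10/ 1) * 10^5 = 1000000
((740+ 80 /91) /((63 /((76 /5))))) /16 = 64049/5733 = 11.17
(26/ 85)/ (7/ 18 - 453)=-468/692495 = 0.00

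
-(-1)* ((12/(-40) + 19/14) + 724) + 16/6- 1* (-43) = 80926/105 = 770.72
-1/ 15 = -0.07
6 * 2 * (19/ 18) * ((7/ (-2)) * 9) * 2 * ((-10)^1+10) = 0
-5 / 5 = -1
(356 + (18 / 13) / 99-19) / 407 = 48193/58201 = 0.83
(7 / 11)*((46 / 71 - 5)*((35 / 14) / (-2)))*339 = 3666285/3124 = 1173.59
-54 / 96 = -9/16 = -0.56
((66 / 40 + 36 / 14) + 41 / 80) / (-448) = -2651/250880 = -0.01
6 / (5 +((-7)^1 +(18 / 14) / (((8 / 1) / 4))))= -84/19 = -4.42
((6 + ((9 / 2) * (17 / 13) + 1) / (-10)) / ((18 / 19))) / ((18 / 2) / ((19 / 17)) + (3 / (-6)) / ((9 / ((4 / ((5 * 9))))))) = 4486869/6440408 = 0.70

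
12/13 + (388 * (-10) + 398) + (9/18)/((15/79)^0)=-90495/26 = -3480.58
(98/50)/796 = 49/19900 = 0.00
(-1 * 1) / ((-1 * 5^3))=1/125 = 0.01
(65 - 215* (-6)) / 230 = 271/46 = 5.89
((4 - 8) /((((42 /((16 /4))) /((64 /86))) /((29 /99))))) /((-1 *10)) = 3712/446985 = 0.01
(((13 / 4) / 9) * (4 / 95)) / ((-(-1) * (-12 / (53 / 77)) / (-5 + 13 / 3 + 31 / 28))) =-25493/66361680 = 0.00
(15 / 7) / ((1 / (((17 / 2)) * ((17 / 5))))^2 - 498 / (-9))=3758445/97053502 = 0.04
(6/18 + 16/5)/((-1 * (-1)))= 53/15 = 3.53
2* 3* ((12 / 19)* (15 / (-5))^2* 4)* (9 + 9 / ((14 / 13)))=314928/133 = 2367.88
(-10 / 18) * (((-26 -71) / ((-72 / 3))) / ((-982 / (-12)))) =-485/17676 = -0.03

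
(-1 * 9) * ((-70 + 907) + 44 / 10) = -37863/5 = -7572.60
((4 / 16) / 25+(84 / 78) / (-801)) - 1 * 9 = -9362687/1041300 = -8.99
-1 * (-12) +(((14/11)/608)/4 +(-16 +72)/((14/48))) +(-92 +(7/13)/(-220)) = 97375607/869440 = 112.00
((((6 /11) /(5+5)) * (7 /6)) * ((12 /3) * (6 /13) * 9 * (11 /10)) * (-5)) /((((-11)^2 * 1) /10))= -756/1573 = -0.48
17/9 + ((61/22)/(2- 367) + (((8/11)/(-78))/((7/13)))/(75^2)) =1.88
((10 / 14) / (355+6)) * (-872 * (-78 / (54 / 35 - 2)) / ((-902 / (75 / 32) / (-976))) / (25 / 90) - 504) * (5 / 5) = -875499345/325622 = -2688.70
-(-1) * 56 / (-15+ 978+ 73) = 2/37 = 0.05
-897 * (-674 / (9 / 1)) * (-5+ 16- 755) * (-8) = 399827584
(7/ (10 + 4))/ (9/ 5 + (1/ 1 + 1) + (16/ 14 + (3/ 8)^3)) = 8960/89521 = 0.10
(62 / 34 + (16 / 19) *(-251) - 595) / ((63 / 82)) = -3044168/2907 = -1047.19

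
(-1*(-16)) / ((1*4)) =4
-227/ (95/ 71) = -16117/95 = -169.65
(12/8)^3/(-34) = -27/272 = -0.10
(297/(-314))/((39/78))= -297/157 = -1.89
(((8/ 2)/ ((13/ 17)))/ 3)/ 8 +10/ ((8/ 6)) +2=379/39 = 9.72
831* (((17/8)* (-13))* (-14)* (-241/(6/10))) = -516365395/4 = -129091348.75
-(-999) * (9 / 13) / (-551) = -8991/7163 = -1.26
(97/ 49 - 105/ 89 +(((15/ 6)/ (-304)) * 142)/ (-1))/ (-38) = -2608507/50378272 = -0.05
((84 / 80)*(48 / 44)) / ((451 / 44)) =0.11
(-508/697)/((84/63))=-381/697 = -0.55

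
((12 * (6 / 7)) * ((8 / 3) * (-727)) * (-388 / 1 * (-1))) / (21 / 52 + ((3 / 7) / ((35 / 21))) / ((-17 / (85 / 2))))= 938748928/29 = 32370652.69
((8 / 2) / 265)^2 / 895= 16/62851375 = 0.00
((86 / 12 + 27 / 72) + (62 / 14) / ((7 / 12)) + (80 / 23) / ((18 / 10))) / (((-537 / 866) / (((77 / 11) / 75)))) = -599615369/233433900 = -2.57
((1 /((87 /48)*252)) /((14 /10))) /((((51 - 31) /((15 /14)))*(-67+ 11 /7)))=-5/3904908 = 0.00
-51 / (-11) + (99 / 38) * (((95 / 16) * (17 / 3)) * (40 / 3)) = 51629/44 = 1173.39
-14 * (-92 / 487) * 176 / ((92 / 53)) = 130592/487 = 268.16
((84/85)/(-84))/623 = -1/52955 = 0.00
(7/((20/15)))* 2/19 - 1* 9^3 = -27681/38 = -728.45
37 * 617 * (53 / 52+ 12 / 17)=34814225/884 = 39382.61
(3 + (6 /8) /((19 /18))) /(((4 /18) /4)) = 1269/19 = 66.79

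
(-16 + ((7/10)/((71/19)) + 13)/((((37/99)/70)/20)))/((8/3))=97296861/5254 = 18518.63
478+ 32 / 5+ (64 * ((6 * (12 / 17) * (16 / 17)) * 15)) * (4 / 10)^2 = 1584694/1445 = 1096.67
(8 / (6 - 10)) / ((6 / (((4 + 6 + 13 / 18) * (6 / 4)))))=-193/36 = -5.36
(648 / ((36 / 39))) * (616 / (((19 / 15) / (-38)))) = -12972960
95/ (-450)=-19/90 = -0.21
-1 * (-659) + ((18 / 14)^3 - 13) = 222307/343 = 648.13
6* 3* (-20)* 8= -2880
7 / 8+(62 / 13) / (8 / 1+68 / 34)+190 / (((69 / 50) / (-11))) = -54291493/35880 = -1513.14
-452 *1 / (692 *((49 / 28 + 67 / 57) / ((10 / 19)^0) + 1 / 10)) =-128820/596677 = -0.22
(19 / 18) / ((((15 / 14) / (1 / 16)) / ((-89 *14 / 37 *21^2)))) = -4060091/4440 = -914.43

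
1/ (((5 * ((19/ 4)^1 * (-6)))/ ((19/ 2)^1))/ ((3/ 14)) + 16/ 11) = -11/754 = -0.01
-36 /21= -1.71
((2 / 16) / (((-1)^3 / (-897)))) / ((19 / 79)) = 70863/152 = 466.20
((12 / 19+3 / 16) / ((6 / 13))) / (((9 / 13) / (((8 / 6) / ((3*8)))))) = 14027/98496 = 0.14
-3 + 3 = 0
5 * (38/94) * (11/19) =55/47 = 1.17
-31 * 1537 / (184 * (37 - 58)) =47647/3864 = 12.33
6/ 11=0.55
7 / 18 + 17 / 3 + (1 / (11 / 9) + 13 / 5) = 9379/990 = 9.47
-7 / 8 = -0.88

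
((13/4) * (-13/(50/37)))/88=-6253/17600 = -0.36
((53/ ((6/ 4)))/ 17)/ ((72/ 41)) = 2173/1836 = 1.18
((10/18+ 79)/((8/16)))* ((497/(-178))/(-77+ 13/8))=2846816/483003 = 5.89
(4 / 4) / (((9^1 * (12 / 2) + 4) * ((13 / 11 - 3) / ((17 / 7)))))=-187/8120 = -0.02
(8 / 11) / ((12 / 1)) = 2/33 = 0.06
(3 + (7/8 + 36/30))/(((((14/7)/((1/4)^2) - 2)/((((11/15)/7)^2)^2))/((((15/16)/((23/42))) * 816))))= 7218013/253575000 = 0.03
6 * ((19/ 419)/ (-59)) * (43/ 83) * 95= -465690/2051843 = -0.23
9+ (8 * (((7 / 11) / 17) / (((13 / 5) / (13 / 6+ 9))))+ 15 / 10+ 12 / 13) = 185377/14586 = 12.71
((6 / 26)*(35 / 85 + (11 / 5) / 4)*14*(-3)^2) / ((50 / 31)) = 1915893/110500 = 17.34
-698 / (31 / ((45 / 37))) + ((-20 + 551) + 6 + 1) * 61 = 37610836/1147 = 32790.62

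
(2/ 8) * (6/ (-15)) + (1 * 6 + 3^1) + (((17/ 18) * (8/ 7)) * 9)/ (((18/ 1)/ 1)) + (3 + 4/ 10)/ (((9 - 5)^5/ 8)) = 381679/40320 = 9.47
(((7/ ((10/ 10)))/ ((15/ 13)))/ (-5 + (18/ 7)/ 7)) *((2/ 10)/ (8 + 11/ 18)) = -26754/879625 = -0.03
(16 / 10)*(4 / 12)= 8/15 = 0.53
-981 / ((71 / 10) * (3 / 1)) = -3270/71 = -46.06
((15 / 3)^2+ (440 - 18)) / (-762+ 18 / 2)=-149/251 = -0.59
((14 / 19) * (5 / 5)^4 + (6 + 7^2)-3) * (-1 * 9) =-9018/19 = -474.63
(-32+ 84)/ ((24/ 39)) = 169/2 = 84.50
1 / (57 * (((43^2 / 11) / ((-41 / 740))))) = -451/77990820 = 0.00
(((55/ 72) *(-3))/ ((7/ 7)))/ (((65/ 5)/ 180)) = -825/26 = -31.73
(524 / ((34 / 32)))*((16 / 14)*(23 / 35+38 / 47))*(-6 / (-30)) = 161710592/978775 = 165.22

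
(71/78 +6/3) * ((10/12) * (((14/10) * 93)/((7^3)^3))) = 7037/899308956 = 0.00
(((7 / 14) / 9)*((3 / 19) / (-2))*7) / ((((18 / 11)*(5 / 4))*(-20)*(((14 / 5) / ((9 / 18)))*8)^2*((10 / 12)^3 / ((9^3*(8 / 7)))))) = 8019/14896000 = 0.00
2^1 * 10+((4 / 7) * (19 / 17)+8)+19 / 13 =46565/1547 = 30.10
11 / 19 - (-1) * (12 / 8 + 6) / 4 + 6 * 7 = 6757/152 = 44.45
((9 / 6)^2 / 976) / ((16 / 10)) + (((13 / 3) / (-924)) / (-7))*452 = 46098103/151506432 = 0.30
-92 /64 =-23/16 = -1.44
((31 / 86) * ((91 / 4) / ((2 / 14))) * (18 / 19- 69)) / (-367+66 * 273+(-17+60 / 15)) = -25532871/115281968 = -0.22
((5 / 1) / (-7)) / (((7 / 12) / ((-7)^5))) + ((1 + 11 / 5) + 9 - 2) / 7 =720351/35 = 20581.46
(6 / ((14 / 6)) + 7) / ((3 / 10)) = 670/21 = 31.90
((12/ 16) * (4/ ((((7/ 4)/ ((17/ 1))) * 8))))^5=345025251/537824 = 641.52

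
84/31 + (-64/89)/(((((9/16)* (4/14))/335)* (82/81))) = -167182764/113119 = -1477.94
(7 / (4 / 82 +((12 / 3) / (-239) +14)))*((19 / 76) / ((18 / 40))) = 68593/247500 = 0.28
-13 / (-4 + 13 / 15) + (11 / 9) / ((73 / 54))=17337/3431 = 5.05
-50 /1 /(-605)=10/121 = 0.08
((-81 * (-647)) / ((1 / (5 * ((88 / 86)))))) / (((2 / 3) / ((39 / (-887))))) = -674478090/38141 = -17683.81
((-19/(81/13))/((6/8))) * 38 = -37544/243 = -154.50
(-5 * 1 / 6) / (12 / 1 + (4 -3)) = -5/78 = -0.06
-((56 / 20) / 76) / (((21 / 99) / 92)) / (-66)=23/95 = 0.24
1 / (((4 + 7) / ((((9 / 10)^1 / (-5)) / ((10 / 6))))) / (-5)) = 27/550 = 0.05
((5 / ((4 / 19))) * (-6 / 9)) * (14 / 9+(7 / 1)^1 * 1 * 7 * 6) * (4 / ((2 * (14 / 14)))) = -252700/27 = -9359.26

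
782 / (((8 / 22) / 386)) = 830093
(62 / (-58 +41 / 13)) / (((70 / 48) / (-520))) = 403.08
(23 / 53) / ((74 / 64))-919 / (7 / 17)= -30631551/13727 = -2231.48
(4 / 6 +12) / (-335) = -38/1005 = -0.04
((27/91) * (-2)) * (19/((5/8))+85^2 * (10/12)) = -1633833/455 = -3590.84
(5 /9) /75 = 1/135 = 0.01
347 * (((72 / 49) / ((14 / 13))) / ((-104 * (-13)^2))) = -3123/115934 = -0.03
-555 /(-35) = 111/7 = 15.86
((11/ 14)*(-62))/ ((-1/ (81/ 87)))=9207/203 = 45.35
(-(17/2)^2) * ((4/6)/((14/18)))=-867/14 = -61.93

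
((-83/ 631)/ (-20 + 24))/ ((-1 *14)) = 83/35336 = 0.00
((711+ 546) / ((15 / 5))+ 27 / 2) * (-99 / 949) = -85635/1898 = -45.12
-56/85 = -0.66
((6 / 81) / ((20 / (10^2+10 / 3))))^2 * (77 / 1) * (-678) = -7646.70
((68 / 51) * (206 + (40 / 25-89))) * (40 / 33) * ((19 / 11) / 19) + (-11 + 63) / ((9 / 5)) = 5604/121 = 46.31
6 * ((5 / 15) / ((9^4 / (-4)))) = -8/6561 = 0.00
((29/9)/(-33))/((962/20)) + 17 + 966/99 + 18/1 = 6393643/142857 = 44.76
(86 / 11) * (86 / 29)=7396/319 = 23.18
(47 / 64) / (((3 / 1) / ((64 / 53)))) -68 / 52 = -1.01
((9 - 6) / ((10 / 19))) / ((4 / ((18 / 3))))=171/20 = 8.55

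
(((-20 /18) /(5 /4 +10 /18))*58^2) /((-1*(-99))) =-26912/1287 = -20.91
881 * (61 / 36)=1492.81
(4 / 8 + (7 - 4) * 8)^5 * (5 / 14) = 201768035/64 = 3152625.55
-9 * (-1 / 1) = 9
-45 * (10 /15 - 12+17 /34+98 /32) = 5595/16 = 349.69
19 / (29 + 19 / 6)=114/193 = 0.59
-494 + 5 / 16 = -7899/16 = -493.69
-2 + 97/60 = -23/60 = -0.38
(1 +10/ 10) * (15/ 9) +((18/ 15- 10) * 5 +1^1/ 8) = -973/24 = -40.54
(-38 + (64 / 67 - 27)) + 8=-3755/67 = -56.04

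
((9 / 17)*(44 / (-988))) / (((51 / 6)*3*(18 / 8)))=-88/214149 = 0.00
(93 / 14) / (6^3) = 31/1008 = 0.03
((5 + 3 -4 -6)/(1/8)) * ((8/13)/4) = -32/13 = -2.46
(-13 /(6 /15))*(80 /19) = -2600/19 = -136.84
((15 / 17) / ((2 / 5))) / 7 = 75/238 = 0.32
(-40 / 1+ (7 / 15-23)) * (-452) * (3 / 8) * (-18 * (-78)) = 74407788/5 = 14881557.60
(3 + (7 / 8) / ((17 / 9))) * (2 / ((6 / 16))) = 314/17 = 18.47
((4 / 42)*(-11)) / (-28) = 11/294 = 0.04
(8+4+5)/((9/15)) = 85/3 = 28.33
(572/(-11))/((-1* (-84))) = -13/21 = -0.62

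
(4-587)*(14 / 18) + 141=-2812/9 = -312.44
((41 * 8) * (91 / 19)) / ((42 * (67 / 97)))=206804/3819 = 54.15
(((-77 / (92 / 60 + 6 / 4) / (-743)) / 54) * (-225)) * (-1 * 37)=50875/9659 = 5.27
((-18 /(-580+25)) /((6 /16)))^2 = 256/34225 = 0.01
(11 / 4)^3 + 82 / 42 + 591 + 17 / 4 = 830591/1344 = 618.00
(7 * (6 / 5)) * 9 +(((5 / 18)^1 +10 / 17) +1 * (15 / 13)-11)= 1325069/19890 = 66.62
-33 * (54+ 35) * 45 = -132165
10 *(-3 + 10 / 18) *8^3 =-112640/9 = -12515.56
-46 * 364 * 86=-1439984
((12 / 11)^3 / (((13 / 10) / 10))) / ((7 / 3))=518400/121121 = 4.28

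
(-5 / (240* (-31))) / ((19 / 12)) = 1/2356 = 0.00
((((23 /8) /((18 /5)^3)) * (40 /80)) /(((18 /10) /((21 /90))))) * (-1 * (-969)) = 6500375/1679616 = 3.87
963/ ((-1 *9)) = -107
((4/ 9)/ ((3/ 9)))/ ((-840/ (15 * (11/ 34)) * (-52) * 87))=11/6460272 = 0.00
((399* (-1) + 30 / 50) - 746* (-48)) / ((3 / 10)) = 118032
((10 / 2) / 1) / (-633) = -0.01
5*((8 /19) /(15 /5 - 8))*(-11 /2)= 44/19 = 2.32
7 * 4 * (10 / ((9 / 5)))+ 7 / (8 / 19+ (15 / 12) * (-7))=154.72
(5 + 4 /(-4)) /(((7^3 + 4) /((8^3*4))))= 8192/347 = 23.61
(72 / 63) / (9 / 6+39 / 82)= 328/567 = 0.58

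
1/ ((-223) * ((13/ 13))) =-1/223 = 0.00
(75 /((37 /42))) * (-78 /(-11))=245700/407 = 603.69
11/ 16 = 0.69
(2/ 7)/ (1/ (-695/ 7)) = -1390/49 = -28.37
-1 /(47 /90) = -90/47 = -1.91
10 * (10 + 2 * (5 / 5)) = 120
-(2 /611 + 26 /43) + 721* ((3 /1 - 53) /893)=-20455418/499187 = -40.98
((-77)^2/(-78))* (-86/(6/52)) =509894/9 = 56654.89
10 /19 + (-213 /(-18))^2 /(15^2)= 1.15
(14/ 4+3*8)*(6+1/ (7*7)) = 16225/98 = 165.56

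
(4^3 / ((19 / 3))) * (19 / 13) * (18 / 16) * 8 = 1728/13 = 132.92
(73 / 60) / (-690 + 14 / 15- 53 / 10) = -73/41662 = 0.00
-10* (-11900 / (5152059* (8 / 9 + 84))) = 29750/109338141 = 0.00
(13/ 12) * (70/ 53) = 455/318 = 1.43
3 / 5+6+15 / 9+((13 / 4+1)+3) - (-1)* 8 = 1411/60 = 23.52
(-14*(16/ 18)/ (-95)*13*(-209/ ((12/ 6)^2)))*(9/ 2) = -2002/5 = -400.40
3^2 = 9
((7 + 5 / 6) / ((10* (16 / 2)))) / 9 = 47/4320 = 0.01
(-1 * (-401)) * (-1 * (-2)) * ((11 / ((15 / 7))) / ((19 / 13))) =802802/285 = 2816.85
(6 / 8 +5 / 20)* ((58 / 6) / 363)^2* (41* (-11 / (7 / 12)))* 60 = -2758480/83853 = -32.90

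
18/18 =1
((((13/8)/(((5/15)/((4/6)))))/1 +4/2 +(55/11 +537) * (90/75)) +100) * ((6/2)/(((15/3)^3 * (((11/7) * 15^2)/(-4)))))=-105791/515625 = -0.21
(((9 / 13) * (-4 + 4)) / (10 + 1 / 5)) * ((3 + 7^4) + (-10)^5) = 0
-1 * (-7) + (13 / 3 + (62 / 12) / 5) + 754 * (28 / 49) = 93077/210 = 443.22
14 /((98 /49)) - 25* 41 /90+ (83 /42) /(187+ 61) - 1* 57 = -1918031/31248 = -61.38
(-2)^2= 4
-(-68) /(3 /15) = 340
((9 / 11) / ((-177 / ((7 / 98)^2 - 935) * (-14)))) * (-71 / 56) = 39034167/99727936 = 0.39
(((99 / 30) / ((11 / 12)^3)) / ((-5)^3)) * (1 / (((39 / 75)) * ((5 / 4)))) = -10368/196625 = -0.05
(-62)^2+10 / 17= 65358/17 = 3844.59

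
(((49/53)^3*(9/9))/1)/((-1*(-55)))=117649/8188235 = 0.01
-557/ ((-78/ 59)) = 32863/78 = 421.32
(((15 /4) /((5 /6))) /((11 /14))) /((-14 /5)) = -45/22 = -2.05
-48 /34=-24/17 = -1.41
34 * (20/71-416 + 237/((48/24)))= -10105.42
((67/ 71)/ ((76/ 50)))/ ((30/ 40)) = 3350/4047 = 0.83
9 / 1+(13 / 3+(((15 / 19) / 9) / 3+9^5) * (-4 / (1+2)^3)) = -40327976/4617 = -8734.67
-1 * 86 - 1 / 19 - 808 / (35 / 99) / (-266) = -360579/4655 = -77.46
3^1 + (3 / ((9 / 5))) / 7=3.24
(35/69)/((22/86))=1505/759 = 1.98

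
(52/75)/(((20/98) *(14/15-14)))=-13/50 = -0.26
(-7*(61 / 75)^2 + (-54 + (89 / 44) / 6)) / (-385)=28855261/190575000 = 0.15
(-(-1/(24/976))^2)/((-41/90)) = 148840/41 = 3630.24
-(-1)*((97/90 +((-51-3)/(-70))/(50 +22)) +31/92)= 1.43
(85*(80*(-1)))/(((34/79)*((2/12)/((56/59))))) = -5308800/59 = -89979.66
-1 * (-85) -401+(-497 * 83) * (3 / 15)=-42831/5 = -8566.20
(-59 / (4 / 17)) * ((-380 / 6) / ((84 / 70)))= 476425/36 = 13234.03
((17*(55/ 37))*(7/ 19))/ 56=935/5624 = 0.17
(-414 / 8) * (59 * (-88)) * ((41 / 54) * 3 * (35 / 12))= 21420245/12 = 1785020.42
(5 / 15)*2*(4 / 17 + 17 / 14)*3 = 345/119 = 2.90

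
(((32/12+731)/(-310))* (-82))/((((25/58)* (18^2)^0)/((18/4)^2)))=2279313/250 = 9117.25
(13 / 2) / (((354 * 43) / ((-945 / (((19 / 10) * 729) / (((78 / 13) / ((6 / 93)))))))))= -70525/2602962 = -0.03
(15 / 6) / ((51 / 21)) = 35/34 = 1.03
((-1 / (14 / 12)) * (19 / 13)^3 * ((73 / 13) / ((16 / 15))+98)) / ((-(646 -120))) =441973383/841292816 = 0.53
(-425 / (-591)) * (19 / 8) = 8075/4728 = 1.71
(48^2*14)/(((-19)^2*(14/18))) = 41472/361 = 114.88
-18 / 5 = -3.60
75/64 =1.17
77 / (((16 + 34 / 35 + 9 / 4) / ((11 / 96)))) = 29645/64584 = 0.46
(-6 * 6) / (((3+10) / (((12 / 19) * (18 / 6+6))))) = -3888/247 = -15.74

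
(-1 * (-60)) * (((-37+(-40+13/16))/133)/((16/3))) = -54855/8512 = -6.44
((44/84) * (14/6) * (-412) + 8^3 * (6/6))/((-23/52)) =-3952/207 = -19.09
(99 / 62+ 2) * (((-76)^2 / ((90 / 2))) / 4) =161006/1395 = 115.42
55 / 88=0.62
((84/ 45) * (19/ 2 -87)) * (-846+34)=352408/3 = 117469.33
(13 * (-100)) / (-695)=260/139 = 1.87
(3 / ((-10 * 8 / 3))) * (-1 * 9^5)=6643.01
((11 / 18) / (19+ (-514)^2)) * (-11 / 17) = -121/80849790 = 0.00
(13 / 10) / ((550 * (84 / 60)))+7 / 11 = 4913/7700 = 0.64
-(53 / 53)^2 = -1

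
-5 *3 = -15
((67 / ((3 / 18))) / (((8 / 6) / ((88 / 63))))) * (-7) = -2948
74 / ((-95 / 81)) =-5994/95 = -63.09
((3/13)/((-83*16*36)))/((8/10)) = -5/828672 = 0.00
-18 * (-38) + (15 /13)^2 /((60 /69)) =463419/676 = 685.53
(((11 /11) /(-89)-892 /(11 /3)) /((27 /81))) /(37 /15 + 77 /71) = -760969125/3702578 = -205.52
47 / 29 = 1.62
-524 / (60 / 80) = -2096/3 = -698.67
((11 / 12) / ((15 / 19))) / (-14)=-209/2520 = -0.08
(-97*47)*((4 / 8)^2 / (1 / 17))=-77503/4 = -19375.75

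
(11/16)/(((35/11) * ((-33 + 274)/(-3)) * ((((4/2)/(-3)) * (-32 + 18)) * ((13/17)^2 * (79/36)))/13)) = -2832489/970227440 = 0.00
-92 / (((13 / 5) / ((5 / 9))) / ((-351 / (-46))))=-150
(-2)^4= 16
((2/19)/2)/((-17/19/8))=-8/17 = -0.47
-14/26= -7/13 = -0.54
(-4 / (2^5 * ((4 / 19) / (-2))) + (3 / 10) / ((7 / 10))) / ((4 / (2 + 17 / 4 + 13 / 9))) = 50137/16128 = 3.11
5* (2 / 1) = 10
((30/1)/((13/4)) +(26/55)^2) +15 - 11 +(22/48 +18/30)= 13696967/943800 = 14.51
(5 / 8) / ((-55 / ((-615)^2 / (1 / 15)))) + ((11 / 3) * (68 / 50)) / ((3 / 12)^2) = -424976533/6600 = -64390.38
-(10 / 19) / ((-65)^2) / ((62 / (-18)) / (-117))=-162/38285 = 0.00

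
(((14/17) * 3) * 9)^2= 494.41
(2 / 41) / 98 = 1/2009 = 0.00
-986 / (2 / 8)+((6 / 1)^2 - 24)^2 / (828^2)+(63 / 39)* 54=-238707005/61893 = -3856.77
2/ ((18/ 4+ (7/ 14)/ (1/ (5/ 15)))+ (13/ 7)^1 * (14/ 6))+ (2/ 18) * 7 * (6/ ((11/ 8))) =358/99 = 3.62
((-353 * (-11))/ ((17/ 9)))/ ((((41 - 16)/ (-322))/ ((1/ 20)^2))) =-66.19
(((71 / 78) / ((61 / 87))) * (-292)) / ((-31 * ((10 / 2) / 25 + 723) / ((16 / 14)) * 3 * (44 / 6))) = 751535/855586732 = 0.00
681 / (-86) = -681/86 = -7.92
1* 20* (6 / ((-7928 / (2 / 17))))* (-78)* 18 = 42120/16847 = 2.50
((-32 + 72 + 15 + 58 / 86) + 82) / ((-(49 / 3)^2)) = -53280/103243 = -0.52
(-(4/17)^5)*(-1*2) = 2048/1419857 = 0.00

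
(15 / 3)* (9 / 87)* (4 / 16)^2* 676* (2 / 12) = 3.64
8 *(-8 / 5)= -64/5 = -12.80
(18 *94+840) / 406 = 1266/203 = 6.24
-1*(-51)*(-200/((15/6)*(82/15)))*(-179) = 5477400/41 = 133595.12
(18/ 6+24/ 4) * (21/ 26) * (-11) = -2079/26 = -79.96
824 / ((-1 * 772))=-206/193 = -1.07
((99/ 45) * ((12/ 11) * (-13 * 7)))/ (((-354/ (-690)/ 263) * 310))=-3302754/9145 = -361.15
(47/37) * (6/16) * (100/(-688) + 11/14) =108711/356384 = 0.31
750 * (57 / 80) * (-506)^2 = 273638475/2 = 136819237.50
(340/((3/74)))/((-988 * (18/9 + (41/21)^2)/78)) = -5547780/48697 = -113.92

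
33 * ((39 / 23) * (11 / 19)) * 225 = 3185325/437 = 7289.07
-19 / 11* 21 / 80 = -399/880 = -0.45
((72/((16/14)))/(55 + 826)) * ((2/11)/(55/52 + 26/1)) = 312/649297 = 0.00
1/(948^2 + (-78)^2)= 1/904788 = 0.00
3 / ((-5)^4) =3/625 = 0.00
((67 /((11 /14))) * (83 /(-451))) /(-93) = 77854/461373 = 0.17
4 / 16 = 1/4 = 0.25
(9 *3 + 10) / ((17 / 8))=296/17 = 17.41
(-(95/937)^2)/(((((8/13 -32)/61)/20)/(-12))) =-4.80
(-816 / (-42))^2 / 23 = 18496/1127 = 16.41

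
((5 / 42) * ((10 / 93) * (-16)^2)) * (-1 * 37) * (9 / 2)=-118400/217 = -545.62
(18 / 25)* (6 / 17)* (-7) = -756/425 = -1.78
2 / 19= 0.11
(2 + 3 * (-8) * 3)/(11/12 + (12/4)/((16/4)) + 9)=-105/16 = -6.56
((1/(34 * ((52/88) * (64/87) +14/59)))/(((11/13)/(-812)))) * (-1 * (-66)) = -2772.14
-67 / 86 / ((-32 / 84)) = 1407/688 = 2.05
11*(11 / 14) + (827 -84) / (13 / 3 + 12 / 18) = 11007/70 = 157.24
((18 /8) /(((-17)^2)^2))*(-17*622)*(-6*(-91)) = -764127/4913 = -155.53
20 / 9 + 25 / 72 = 185/72 = 2.57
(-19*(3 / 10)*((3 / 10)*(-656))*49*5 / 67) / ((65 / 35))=9619092/4355 = 2208.75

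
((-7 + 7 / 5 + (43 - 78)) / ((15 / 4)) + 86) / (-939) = -5638/70425 = -0.08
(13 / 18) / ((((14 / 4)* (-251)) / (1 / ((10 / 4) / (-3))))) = 26/26355 = 0.00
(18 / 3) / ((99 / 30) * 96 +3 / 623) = 6230/328949 = 0.02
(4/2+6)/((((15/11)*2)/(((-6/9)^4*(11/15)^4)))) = 10307264/61509375 = 0.17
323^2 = 104329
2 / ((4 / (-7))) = -7/2 = -3.50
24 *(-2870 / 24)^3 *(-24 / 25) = 118199515/3 = 39399838.33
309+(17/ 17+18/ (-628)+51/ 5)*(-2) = 225026/785 = 286.66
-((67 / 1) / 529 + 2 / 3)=-1259/1587 = -0.79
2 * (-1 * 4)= -8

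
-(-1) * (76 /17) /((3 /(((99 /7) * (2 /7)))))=5016/833 = 6.02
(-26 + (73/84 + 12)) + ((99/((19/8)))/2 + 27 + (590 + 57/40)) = 9993133/15960 = 626.14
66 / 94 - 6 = -249/47 = -5.30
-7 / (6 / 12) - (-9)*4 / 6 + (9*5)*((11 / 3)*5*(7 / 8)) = 5711/8 = 713.88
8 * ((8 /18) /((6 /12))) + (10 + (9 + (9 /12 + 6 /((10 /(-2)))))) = 4619/180 = 25.66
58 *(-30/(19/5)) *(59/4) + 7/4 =-513167/76 = -6752.20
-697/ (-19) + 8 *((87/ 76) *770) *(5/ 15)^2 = 46751/57 = 820.19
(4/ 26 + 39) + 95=1744/13 = 134.15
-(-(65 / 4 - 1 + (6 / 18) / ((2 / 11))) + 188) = -2051/12 = -170.92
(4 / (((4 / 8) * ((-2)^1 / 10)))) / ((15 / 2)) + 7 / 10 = -139/30 = -4.63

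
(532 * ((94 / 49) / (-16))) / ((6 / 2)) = -893/42 = -21.26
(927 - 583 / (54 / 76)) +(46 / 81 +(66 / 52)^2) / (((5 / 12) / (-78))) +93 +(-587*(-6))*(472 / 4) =145801048/351 = 415387.60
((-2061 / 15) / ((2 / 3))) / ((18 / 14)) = -1603/10 = -160.30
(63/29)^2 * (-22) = -87318/841 = -103.83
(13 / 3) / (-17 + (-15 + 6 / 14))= -0.14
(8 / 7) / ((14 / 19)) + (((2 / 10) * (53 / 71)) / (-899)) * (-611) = 25841787/15638105 = 1.65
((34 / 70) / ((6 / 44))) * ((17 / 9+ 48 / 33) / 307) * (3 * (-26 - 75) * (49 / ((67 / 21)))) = -55696046/308535 = -180.52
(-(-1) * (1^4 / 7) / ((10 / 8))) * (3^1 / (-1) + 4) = 4/35 = 0.11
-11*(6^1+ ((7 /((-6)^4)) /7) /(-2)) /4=-171061/10368 = -16.50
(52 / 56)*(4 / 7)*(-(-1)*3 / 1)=78/49 = 1.59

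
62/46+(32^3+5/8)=32769.97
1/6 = 0.17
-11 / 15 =-0.73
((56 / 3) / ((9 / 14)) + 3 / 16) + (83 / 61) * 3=877693/26352 = 33.31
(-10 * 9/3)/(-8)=15/4 = 3.75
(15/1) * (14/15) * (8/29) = 3.86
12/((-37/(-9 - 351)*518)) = 2160/9583 = 0.23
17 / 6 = 2.83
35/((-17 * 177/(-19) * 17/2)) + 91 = 4656253/51153 = 91.03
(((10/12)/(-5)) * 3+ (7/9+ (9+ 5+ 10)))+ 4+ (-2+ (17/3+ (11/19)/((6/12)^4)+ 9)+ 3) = 18197/342 = 53.21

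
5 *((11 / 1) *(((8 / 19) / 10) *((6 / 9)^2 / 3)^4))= 11264/10097379 = 0.00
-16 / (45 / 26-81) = 416/2061 = 0.20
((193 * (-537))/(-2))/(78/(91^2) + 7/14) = 66019317/649 = 101724.68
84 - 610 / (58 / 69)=-18609/29 = -641.69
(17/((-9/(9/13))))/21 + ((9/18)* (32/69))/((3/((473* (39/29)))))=2980535/60697 = 49.11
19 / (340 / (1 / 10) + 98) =19/3498 = 0.01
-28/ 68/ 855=-7/14535 = 0.00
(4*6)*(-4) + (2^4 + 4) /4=-91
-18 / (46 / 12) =-108/23 = -4.70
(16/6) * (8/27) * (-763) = -48832/81 = -602.86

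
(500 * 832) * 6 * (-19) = -47424000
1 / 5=0.20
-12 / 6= -2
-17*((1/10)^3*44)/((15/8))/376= -187/176250 = 0.00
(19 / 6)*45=285/2 = 142.50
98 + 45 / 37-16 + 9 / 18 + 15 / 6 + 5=3375/37 = 91.22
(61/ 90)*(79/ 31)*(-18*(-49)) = 1523.43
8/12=0.67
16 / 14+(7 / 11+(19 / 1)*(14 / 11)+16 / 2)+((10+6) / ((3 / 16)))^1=27557/231 = 119.29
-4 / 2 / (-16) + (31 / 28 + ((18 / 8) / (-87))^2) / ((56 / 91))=1.93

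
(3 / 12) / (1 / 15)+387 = 1563/4 = 390.75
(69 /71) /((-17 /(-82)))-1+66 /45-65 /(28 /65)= -73880693/506940 = -145.74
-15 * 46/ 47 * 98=-67620/47 = -1438.72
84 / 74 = 42/37 = 1.14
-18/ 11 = -1.64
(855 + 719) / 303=1574/303 = 5.19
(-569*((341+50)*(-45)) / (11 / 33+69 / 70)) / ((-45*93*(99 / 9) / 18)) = -280323540/94457 = -2967.74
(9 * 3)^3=19683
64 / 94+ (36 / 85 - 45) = -175363/3995 = -43.90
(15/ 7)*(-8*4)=-480/7 = -68.57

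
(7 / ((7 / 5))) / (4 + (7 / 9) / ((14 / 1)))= 90/73 = 1.23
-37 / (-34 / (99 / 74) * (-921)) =-33/20876 = 0.00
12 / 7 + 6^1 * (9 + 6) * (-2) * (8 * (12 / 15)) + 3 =-8031/7 = -1147.29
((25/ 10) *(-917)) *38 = -87115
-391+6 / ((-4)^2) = -3125/8 = -390.62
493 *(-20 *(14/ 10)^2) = -96628/5 = -19325.60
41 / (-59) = -41/59 = -0.69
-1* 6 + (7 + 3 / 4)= 7/4 = 1.75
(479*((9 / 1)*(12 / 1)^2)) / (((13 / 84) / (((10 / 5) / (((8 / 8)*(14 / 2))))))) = 14898816/13 = 1146062.77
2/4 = 1/2 = 0.50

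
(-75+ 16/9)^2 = 434281/81 = 5361.49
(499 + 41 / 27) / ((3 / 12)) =54056/27 = 2002.07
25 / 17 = 1.47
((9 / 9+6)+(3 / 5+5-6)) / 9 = 11/15 = 0.73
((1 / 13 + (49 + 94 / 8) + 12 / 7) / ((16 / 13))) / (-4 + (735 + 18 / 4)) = 22765/329504 = 0.07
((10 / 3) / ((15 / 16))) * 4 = 128/9 = 14.22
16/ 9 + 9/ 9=25/9 = 2.78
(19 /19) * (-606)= -606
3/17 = 0.18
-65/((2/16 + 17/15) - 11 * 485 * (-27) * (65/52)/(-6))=300/138499 = 0.00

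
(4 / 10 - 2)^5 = -32768/3125 = -10.49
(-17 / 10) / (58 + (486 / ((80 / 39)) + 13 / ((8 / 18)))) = -68/12967 = -0.01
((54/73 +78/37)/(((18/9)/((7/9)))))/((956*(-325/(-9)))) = 13461/419600350 = 0.00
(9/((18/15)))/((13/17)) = 255/26 = 9.81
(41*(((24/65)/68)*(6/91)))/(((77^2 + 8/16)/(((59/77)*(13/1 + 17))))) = 5904/103752649 = 0.00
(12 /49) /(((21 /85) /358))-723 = -126269/343 = -368.13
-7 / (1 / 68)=-476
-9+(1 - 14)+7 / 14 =-43/2 = -21.50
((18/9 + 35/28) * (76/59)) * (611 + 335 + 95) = 257127/59 = 4358.08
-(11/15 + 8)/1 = -131/15 = -8.73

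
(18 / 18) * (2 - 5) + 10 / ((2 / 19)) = 92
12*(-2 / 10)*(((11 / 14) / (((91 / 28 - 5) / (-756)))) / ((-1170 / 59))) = 93456/2275 = 41.08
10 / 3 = 3.33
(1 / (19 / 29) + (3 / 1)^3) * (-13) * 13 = -91598/19 = -4820.95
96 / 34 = 48/17 = 2.82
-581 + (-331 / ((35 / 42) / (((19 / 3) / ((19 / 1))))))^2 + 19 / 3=1271632/75 = 16955.09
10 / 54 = 5/27 = 0.19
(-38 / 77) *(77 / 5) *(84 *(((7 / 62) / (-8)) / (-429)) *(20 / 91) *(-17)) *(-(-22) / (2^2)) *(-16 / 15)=-36176/78585 = -0.46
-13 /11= -1.18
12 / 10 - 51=-249/5 = -49.80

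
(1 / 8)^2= 1/64 = 0.02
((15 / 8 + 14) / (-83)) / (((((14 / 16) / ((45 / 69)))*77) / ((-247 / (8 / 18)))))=4234815/4115804 = 1.03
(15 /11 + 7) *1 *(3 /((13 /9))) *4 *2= 19872/143 = 138.97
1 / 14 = 0.07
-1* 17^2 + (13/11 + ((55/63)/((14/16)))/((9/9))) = -1391366/4851 = -286.82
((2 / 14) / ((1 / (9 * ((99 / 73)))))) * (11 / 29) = 9801/14819 = 0.66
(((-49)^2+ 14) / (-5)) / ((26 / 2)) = -483/13 = -37.15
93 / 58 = 1.60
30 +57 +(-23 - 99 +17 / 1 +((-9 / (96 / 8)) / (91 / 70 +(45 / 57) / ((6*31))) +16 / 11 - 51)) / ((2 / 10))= -116376577/169004 = -688.60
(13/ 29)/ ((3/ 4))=52/87 = 0.60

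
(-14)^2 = 196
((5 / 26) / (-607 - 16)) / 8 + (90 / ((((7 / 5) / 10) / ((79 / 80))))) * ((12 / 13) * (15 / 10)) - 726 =19824211/129584 = 152.98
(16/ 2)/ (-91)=-0.09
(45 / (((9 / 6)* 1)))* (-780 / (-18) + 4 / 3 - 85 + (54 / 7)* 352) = 561770/7 = 80252.86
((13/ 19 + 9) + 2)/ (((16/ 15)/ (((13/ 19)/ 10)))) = 4329/5776 = 0.75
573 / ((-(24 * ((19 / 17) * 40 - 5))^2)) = -55199/87480000 = 0.00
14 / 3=4.67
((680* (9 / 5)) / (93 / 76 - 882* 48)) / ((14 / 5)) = -77520/7507367 = -0.01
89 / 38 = 2.34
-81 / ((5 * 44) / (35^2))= -19845/44 = -451.02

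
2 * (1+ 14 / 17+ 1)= 96/17 = 5.65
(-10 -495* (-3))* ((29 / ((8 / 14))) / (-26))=-299425/104 = -2879.09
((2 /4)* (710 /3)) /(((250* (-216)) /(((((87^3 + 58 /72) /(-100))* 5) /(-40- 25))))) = -1.11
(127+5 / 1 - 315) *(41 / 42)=-2501/14 = -178.64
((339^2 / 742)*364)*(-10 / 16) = -7469865/212 = -35235.21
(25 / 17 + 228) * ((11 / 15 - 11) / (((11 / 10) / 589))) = -64335292/51 = -1261476.31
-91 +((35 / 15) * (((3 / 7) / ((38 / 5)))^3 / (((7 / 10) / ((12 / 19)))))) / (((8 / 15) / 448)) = -579076339/6385729 = -90.68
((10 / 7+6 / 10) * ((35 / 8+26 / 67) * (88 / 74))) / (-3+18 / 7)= -17963/670 = -26.81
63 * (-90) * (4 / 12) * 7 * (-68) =899640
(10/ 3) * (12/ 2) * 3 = 60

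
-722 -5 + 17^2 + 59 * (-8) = -910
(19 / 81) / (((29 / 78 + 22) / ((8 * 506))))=1999712/47115 = 42.44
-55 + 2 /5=-273/5 = -54.60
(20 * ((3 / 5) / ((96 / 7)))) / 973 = 1/1112 = 0.00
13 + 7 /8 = 111/8 = 13.88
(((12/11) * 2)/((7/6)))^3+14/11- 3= 2197427/456533 = 4.81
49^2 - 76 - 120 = 2205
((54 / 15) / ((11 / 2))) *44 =144/5 = 28.80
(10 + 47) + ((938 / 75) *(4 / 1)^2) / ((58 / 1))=131479/2175 = 60.45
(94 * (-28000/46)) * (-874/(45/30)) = 100016000/3 = 33338666.67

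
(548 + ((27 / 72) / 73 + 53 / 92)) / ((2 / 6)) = 22105629/13432 = 1645.74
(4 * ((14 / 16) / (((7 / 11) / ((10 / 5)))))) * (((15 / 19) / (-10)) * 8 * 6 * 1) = -792/19 = -41.68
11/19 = 0.58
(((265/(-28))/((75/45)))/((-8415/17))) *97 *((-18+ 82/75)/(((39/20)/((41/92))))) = -66817577/15540525 = -4.30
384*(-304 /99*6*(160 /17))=-12451840/187 = -66587.38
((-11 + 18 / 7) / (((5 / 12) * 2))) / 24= -59/140 = -0.42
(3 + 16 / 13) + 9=172/13 = 13.23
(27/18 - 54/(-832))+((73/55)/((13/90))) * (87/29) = 133305/4576 = 29.13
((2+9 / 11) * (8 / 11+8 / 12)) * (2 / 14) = 1426/2541 = 0.56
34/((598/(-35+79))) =748/299 = 2.50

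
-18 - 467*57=-26637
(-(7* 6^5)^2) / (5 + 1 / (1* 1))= -493807104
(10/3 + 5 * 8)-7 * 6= 4/3 = 1.33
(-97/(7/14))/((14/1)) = -97/7 = -13.86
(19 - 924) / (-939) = 905/939 = 0.96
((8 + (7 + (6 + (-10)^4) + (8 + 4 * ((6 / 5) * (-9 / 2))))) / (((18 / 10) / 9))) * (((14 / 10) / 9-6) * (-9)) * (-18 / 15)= -78958386/25 = -3158335.44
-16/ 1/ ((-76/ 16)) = 64/19 = 3.37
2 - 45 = -43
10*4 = 40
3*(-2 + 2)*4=0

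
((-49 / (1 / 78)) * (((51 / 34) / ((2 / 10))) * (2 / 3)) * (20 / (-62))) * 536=102429600/31 = 3304180.65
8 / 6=4/3 = 1.33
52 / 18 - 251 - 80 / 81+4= -19853/81 = -245.10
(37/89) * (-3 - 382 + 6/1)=-14023/89 = -157.56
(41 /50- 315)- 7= -16059/50 = -321.18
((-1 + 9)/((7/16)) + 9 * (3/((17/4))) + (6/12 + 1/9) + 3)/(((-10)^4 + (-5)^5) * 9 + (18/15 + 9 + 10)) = 302555/662897592 = 0.00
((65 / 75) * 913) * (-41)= -486629/15 = -32441.93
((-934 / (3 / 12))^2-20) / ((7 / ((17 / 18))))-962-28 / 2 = 118578758/63 = 1882202.51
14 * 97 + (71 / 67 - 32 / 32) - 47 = 87841/67 = 1311.06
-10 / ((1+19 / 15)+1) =-150/49 = -3.06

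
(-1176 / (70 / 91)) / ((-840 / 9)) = 819/50 = 16.38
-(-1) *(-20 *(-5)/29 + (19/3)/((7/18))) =19.73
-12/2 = -6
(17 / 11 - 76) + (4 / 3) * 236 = 7927/33 = 240.21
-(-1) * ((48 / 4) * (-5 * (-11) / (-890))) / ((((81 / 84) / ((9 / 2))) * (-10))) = 154/445 = 0.35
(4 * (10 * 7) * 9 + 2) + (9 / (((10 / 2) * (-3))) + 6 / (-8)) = 50413/20 = 2520.65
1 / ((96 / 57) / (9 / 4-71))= -5225/128 = -40.82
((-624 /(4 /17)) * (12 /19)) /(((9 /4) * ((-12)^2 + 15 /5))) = -14144/2793 = -5.06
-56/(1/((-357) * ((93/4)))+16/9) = -464814/14755 = -31.50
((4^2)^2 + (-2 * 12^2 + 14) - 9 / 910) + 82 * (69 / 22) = 2394111/10010 = 239.17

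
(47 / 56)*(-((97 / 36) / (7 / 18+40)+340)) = -23239479/81424 = -285.41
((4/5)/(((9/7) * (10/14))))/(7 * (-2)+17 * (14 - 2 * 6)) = 49/1125 = 0.04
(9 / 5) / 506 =9/2530 = 0.00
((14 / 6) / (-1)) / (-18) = 7/54 = 0.13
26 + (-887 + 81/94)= -80853/94 = -860.14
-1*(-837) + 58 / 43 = 36049/43 = 838.35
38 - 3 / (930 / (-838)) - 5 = 5534/155 = 35.70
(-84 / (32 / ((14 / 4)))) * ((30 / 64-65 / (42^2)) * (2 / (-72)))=6095/55296 = 0.11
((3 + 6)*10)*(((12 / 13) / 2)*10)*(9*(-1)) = -48600/13 = -3738.46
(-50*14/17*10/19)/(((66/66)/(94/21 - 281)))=5807000/969 = 5992.78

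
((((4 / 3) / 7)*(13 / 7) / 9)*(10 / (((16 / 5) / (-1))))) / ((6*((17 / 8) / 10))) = -6500/67473 = -0.10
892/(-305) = -892/305 = -2.92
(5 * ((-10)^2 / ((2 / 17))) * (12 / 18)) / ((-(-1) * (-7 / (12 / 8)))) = -4250/7 = -607.14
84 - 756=-672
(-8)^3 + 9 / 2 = -1015/2 = -507.50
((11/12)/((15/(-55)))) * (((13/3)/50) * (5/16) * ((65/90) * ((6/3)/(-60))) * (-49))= -1002001/9331200 = -0.11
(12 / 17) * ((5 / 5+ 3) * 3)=8.47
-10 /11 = -0.91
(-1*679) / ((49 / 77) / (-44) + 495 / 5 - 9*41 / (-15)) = -1643180/299077 = -5.49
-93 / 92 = -1.01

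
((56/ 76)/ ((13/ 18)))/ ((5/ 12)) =2.45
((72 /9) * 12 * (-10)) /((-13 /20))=19200/13 = 1476.92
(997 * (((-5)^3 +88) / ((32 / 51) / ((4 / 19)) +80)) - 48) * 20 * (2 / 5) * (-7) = 14591325/529 = 27582.84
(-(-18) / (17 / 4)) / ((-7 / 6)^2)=2592/833 = 3.11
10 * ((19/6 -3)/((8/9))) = 1.88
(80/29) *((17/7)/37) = 1360/7511 = 0.18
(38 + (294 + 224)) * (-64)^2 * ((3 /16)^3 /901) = 16.66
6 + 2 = 8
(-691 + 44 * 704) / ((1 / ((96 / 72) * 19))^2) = 19436240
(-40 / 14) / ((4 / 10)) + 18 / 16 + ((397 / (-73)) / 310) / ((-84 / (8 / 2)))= -11437877/1900920 = -6.02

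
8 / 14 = 4/7 = 0.57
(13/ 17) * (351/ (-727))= -4563/12359 = -0.37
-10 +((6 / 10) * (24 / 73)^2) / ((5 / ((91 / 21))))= -1324762/133225 = -9.94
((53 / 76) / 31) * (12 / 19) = 159/11191 = 0.01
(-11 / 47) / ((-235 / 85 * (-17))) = -11/2209 = 0.00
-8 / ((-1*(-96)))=-1/12 = -0.08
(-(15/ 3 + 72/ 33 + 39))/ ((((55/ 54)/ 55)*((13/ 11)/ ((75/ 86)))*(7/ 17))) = -17487900/3913 = -4469.18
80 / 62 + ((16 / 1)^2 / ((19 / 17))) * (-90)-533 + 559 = -12126006/589 = -20587.45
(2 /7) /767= 2/5369 = 0.00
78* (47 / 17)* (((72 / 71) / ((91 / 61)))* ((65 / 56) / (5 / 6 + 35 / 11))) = 132833844/3134579 = 42.38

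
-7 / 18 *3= -7/6 = -1.17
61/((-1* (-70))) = 61/70 = 0.87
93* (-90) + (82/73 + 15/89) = -54371497/6497 = -8368.71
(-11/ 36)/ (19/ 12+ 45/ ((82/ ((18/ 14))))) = -3157/23649 = -0.13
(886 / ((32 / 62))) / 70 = 13733/560 = 24.52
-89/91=-0.98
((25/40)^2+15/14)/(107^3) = 655/548819264 = 0.00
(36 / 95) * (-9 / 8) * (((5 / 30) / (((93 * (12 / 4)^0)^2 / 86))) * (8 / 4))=-129/91295 = 0.00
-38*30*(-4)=4560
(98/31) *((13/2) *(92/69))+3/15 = 12833/465 = 27.60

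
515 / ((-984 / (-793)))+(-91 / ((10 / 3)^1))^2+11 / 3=28634209/24600 = 1163.99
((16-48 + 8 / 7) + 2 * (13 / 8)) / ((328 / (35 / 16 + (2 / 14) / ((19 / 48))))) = -4191979/19543552 = -0.21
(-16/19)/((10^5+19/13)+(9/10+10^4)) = -2080/271705833 = 0.00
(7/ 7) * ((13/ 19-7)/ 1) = -120/19 = -6.32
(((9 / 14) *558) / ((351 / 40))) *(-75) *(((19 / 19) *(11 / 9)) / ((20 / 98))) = -238700/13 = -18361.54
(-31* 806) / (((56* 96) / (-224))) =12493/12 = 1041.08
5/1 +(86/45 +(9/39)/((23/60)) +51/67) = 7459168/901485 = 8.27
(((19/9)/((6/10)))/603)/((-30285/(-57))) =361/32871339 = 0.00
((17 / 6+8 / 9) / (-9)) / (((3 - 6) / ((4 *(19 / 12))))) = 1273/1458 = 0.87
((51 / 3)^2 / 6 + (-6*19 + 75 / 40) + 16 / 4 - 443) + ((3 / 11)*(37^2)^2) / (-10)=-68133701/1320 = -51616.44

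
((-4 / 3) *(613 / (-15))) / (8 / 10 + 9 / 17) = 40.99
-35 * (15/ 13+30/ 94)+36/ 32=-246501/4888 = -50.43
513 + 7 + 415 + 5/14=13095/14 = 935.36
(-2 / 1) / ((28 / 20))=-10/7 = -1.43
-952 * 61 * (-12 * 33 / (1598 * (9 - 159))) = -112728/1175 = -95.94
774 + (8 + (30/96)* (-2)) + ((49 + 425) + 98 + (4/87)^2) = 81949691/60552 = 1353.38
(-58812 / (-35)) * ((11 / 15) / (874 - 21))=1.44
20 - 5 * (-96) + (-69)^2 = 5261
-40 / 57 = -0.70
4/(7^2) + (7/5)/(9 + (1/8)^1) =4204/17885 = 0.24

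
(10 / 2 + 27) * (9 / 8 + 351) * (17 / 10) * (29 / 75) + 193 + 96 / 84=6650853/875 = 7600.97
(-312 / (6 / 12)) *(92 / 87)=-19136/29 = -659.86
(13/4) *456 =1482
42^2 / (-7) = -252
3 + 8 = 11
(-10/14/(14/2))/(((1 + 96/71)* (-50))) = 71/81830 = 0.00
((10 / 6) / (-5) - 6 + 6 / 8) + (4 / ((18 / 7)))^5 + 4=1777319/236196 = 7.52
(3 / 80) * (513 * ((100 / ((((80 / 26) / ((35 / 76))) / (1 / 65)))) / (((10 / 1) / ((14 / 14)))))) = 567/1280 = 0.44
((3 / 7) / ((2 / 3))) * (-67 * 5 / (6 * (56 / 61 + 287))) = -61305/491764 = -0.12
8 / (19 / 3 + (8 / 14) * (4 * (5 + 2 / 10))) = 0.44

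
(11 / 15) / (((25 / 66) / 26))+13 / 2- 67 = -2541/250 = -10.16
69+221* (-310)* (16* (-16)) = 17538629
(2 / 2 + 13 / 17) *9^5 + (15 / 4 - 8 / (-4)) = 7086271/68 = 104209.87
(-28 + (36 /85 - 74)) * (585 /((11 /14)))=-14142492/187 = -75628.30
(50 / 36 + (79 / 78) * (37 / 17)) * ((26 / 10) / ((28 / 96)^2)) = 65344/595 = 109.82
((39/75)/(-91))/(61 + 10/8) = -4/43575 = 0.00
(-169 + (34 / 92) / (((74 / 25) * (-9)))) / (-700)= 5177909/21445200 = 0.24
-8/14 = -4/7 = -0.57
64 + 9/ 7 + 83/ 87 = 40340/609 = 66.24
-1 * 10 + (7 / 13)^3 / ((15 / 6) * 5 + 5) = -109752/10985 = -9.99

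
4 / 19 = 0.21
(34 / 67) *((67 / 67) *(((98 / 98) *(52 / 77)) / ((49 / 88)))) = 14144/22981 = 0.62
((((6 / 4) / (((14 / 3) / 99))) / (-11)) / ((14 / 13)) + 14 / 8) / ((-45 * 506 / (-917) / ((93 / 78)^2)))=-46201997/861981120 = -0.05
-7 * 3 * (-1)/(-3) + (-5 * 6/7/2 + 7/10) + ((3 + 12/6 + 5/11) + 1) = -1531/770 = -1.99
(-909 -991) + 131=-1769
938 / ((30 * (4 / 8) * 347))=938/5205 = 0.18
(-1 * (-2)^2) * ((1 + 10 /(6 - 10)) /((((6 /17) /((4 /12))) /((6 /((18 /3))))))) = 17/3 = 5.67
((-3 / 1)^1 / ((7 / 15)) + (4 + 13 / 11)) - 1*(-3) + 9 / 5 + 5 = 3293/385 = 8.55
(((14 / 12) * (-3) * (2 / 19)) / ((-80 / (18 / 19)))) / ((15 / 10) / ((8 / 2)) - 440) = -63/6348185 = 0.00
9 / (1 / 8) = 72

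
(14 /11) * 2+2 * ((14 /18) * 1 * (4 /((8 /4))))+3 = 857/99 = 8.66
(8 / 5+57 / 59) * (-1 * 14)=-10598/295 = -35.93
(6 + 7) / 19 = 13/19 = 0.68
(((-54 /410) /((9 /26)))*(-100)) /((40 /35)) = 1365/41 = 33.29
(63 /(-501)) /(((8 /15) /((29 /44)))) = -9135/58784 = -0.16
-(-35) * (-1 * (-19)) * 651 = 432915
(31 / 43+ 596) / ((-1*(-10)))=25659/430 = 59.67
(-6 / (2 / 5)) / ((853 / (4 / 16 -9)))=525/3412 = 0.15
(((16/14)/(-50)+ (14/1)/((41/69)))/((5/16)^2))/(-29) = -43234816/5201875 = -8.31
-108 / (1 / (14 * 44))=-66528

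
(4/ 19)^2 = 16/361 = 0.04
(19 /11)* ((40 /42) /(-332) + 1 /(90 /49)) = 538061/575190 = 0.94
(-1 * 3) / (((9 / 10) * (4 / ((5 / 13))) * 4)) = -25/312 = -0.08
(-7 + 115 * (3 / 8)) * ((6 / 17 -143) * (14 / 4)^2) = -2020025/32 = -63125.78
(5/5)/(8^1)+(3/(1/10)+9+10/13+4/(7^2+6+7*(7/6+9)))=3143289/78728 = 39.93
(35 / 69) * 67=2345/69 = 33.99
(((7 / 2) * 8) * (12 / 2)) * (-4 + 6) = 336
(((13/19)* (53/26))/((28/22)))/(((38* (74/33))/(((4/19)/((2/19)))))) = 19239/747992 = 0.03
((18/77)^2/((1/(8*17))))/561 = 864/65219 = 0.01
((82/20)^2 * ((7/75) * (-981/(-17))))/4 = 3847809/170000 = 22.63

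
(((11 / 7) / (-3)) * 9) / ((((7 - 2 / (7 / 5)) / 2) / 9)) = -198/13 = -15.23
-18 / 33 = -6/11 = -0.55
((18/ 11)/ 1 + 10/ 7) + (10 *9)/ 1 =7166/77 = 93.06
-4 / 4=-1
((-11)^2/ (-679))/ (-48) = 121/32592 = 0.00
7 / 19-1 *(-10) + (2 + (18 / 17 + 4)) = 17.43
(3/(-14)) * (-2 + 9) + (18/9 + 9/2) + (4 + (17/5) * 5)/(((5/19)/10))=803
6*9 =54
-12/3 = -4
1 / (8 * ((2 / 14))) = 7/8 = 0.88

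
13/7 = 1.86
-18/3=-6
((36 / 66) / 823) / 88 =3/398332 = 0.00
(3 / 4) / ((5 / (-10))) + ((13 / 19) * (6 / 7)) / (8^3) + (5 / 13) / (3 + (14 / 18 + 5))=-50878731/34967296 = -1.46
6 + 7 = 13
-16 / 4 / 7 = -4/7 = -0.57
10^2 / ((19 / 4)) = 400/19 = 21.05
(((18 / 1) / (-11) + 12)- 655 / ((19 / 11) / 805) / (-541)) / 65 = 64972081/7349485 = 8.84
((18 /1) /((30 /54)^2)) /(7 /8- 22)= -11664/4225 = -2.76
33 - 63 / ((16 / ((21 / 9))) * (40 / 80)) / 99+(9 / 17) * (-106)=-104585/4488 = -23.30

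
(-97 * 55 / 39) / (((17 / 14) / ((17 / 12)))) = -37345/234 = -159.59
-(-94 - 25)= 119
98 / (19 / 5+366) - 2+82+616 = 1287394/1849 = 696.27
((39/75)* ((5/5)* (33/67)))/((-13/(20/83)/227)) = -29964/27805 = -1.08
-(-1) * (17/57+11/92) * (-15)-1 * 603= -1064999/1748 = -609.27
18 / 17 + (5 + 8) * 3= 40.06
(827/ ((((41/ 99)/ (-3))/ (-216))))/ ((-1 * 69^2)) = -5894856/21689 = -271.79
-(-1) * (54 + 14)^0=1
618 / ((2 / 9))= 2781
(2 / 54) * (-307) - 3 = -388/27 = -14.37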